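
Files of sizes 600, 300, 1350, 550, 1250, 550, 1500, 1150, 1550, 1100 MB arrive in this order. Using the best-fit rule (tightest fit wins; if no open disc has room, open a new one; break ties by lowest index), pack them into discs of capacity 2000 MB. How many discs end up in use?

6

  600 → disc 1 (new)  [load 600/2000]
  300 → disc 1  [load 900/2000]
  1350 → disc 2 (new)  [load 1350/2000]
  550 → disc 2  [load 1900/2000]
  1250 → disc 3 (new)  [load 1250/2000]
  550 → disc 3  [load 1800/2000]
  1500 → disc 4 (new)  [load 1500/2000]
  1150 → disc 5 (new)  [load 1150/2000]
  1550 → disc 6 (new)  [load 1550/2000]
  1100 → disc 1  [load 2000/2000]
6 discs opened.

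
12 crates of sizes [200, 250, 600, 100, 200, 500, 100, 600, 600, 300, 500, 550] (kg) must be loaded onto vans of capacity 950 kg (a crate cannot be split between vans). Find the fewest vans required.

Total = 600 + 600 + 600 + 550 + 500 + 500 + 300 + 250 + 200 + 200 + 100 + 100 = 4500 kg.
Lower bound: ⌈4500/950⌉ = 5 vans.
Also, 6 crates each exceed 475 kg, and no two of those can share a van, so at least 6 vans are needed.
A packing using 6 vans:
  van 1: 600 + 300 = 900
  van 2: 600 + 250 + 100 = 950
  van 3: 600 + 200 + 100 = 900
  van 4: 550 + 200 = 750
  van 5: 500 = 500
  van 6: 500 = 500
This matches the lower bound, so 6 is optimal.

6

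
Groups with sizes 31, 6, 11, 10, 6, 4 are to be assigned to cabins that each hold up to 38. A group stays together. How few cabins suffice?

2

Total = 31 + 11 + 10 + 6 + 6 + 4 = 68.
Lower bound: ⌈68/38⌉ = 2 cabins.
A packing using 2 cabins:
  cabin 1: 31 + 6 = 37
  cabin 2: 11 + 10 + 6 + 4 = 31
This matches the lower bound, so 2 is optimal.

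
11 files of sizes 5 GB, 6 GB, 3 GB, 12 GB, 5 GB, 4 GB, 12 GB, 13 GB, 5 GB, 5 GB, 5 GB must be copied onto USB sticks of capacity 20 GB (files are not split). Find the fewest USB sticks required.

Total = 13 + 12 + 12 + 6 + 5 + 5 + 5 + 5 + 5 + 4 + 3 = 75 GB.
Lower bound: ⌈75/20⌉ = 4 USB sticks.
A packing using 4 USB sticks:
  USB stick 1: 13 + 6 = 19
  USB stick 2: 12 + 5 + 3 = 20
  USB stick 3: 12 + 5 = 17
  USB stick 4: 5 + 5 + 5 + 4 = 19
This matches the lower bound, so 4 is optimal.

4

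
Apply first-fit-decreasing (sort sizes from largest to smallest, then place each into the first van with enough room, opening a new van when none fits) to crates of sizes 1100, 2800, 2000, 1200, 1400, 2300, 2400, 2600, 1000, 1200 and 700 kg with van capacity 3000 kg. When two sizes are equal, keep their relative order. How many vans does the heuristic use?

7

Sorted descending: 2800, 2600, 2400, 2300, 2000, 1400, 1200, 1200, 1100, 1000, 700.
  2800 → van 1 (new)  [load 2800/3000]
  2600 → van 2 (new)  [load 2600/3000]
  2400 → van 3 (new)  [load 2400/3000]
  2300 → van 4 (new)  [load 2300/3000]
  2000 → van 5 (new)  [load 2000/3000]
  1400 → van 6 (new)  [load 1400/3000]
  1200 → van 6  [load 2600/3000]
  1200 → van 7 (new)  [load 1200/3000]
  1100 → van 7  [load 2300/3000]
  1000 → van 5  [load 3000/3000]
  700 → van 4  [load 3000/3000]
7 vans opened.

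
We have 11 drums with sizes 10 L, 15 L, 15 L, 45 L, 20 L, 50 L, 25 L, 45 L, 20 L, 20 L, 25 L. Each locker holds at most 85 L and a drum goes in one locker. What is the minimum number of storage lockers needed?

Total = 50 + 45 + 45 + 25 + 25 + 20 + 20 + 20 + 15 + 15 + 10 = 290 L.
Lower bound: ⌈290/85⌉ = 4 storage lockers.
A packing using 4 storage lockers:
  locker 1: 50 + 25 + 10 = 85
  locker 2: 45 + 25 + 15 = 85
  locker 3: 45 + 20 + 20 = 85
  locker 4: 20 + 15 = 35
This matches the lower bound, so 4 is optimal.

4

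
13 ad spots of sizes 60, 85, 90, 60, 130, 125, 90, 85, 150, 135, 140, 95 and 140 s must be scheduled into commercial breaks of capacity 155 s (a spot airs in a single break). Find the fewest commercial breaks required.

Total = 150 + 140 + 140 + 135 + 130 + 125 + 95 + 90 + 90 + 85 + 85 + 60 + 60 = 1385 s.
Lower bound: ⌈1385/155⌉ = 9 commercial breaks.
Also, 11 ad spots each exceed 155/2 s, and no two of those can share a break, so at least 11 commercial breaks are needed.
A packing using 11 commercial breaks:
  break 1: 150 = 150
  break 2: 140 = 140
  break 3: 140 = 140
  break 4: 135 = 135
  break 5: 130 = 130
  break 6: 125 = 125
  break 7: 95 + 60 = 155
  break 8: 90 + 60 = 150
  break 9: 90 = 90
  break 10: 85 = 85
  break 11: 85 = 85
This matches the lower bound, so 11 is optimal.

11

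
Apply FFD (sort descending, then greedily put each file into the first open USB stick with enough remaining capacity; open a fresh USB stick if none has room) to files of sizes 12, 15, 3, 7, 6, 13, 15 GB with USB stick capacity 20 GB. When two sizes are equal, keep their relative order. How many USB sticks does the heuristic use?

4

Sorted descending: 15, 15, 13, 12, 7, 6, 3.
  15 → USB stick 1 (new)  [load 15/20]
  15 → USB stick 2 (new)  [load 15/20]
  13 → USB stick 3 (new)  [load 13/20]
  12 → USB stick 4 (new)  [load 12/20]
  7 → USB stick 3  [load 20/20]
  6 → USB stick 4  [load 18/20]
  3 → USB stick 1  [load 18/20]
4 USB sticks opened.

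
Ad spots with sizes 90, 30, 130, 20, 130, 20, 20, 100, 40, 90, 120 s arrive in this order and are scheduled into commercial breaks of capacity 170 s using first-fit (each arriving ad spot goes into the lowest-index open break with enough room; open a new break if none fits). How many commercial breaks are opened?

  90 → break 1 (new)  [load 90/170]
  30 → break 1  [load 120/170]
  130 → break 2 (new)  [load 130/170]
  20 → break 1  [load 140/170]
  130 → break 3 (new)  [load 130/170]
  20 → break 1  [load 160/170]
  20 → break 2  [load 150/170]
  100 → break 4 (new)  [load 100/170]
  40 → break 3  [load 170/170]
  90 → break 5 (new)  [load 90/170]
  120 → break 6 (new)  [load 120/170]
6 commercial breaks opened.

6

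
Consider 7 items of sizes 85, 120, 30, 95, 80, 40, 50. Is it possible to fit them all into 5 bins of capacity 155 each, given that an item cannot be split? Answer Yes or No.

A valid assignment using 4 bins:
  bin 1: 120 + 30 = 150
  bin 2: 95 + 50 = 145
  bin 3: 85 + 40 = 125
  bin 4: 80 = 80
That uses only 4 ≤ 5, so 5 bins are enough.

Yes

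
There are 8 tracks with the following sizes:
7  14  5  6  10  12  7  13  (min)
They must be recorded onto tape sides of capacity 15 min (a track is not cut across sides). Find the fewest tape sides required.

Total = 14 + 13 + 12 + 10 + 7 + 7 + 6 + 5 = 74 min.
Lower bound: ⌈74/15⌉ = 5 tape sides.
A packing using 6 tape sides:
  side 1: 14 = 14
  side 2: 13 = 13
  side 3: 12 = 12
  side 4: 10 + 5 = 15
  side 5: 7 + 7 = 14
  side 6: 6 = 6
No arrangement into 5 tape sides stays within capacity, so 6 is optimal.

6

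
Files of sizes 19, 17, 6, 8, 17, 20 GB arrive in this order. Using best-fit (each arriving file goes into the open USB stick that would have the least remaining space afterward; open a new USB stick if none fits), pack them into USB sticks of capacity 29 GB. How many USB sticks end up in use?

  19 → USB stick 1 (new)  [load 19/29]
  17 → USB stick 2 (new)  [load 17/29]
  6 → USB stick 1  [load 25/29]
  8 → USB stick 2  [load 25/29]
  17 → USB stick 3 (new)  [load 17/29]
  20 → USB stick 4 (new)  [load 20/29]
4 USB sticks opened.

4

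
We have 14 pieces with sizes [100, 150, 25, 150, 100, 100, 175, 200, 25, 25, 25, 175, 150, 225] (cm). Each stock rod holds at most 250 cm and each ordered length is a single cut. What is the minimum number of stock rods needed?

7

Total = 225 + 200 + 175 + 175 + 150 + 150 + 150 + 100 + 100 + 100 + 25 + 25 + 25 + 25 = 1625 cm.
Lower bound: ⌈1625/250⌉ = 7 stock rods.
A packing using 7 stock rods:
  stock rod 1: 225 + 25 = 250
  stock rod 2: 200 + 25 + 25 = 250
  stock rod 3: 175 + 25 = 200
  stock rod 4: 175 = 175
  stock rod 5: 150 + 100 = 250
  stock rod 6: 150 + 100 = 250
  stock rod 7: 150 + 100 = 250
This matches the lower bound, so 7 is optimal.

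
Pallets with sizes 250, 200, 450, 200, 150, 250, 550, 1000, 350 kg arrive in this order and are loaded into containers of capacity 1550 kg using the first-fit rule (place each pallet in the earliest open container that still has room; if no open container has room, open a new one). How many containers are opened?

  250 → container 1 (new)  [load 250/1550]
  200 → container 1  [load 450/1550]
  450 → container 1  [load 900/1550]
  200 → container 1  [load 1100/1550]
  150 → container 1  [load 1250/1550]
  250 → container 1  [load 1500/1550]
  550 → container 2 (new)  [load 550/1550]
  1000 → container 2  [load 1550/1550]
  350 → container 3 (new)  [load 350/1550]
3 containers opened.

3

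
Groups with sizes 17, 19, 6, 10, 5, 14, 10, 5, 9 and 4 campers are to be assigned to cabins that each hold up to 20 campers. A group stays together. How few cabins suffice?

6

Total = 19 + 17 + 14 + 10 + 10 + 9 + 6 + 5 + 5 + 4 = 99 campers.
Lower bound: ⌈99/20⌉ = 5 cabins.
A packing using 6 cabins:
  cabin 1: 19 = 19
  cabin 2: 17 = 17
  cabin 3: 14 + 6 = 20
  cabin 4: 10 + 10 = 20
  cabin 5: 9 + 5 + 5 = 19
  cabin 6: 4 = 4
No arrangement into 5 cabins stays within capacity, so 6 is optimal.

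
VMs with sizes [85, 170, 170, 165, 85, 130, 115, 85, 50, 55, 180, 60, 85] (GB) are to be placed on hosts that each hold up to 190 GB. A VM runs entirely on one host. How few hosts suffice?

Total = 180 + 170 + 170 + 165 + 130 + 115 + 85 + 85 + 85 + 85 + 60 + 55 + 50 = 1435 GB.
Lower bound: ⌈1435/190⌉ = 8 hosts.
A packing using 9 hosts:
  host 1: 180 = 180
  host 2: 170 = 170
  host 3: 170 = 170
  host 4: 165 = 165
  host 5: 130 + 60 = 190
  host 6: 115 + 55 = 170
  host 7: 85 + 85 = 170
  host 8: 85 + 85 = 170
  host 9: 50 = 50
No arrangement into 8 hosts stays within capacity, so 9 is optimal.

9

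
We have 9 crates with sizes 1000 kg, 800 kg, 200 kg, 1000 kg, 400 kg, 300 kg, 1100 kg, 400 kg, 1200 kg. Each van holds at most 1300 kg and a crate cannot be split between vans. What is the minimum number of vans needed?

6

Total = 1200 + 1100 + 1000 + 1000 + 800 + 400 + 400 + 300 + 200 = 6400 kg.
Lower bound: ⌈6400/1300⌉ = 5 vans.
A packing using 6 vans:
  van 1: 1200 = 1200
  van 2: 1100 + 200 = 1300
  van 3: 1000 + 300 = 1300
  van 4: 1000 = 1000
  van 5: 800 + 400 = 1200
  van 6: 400 = 400
No arrangement into 5 vans stays within capacity, so 6 is optimal.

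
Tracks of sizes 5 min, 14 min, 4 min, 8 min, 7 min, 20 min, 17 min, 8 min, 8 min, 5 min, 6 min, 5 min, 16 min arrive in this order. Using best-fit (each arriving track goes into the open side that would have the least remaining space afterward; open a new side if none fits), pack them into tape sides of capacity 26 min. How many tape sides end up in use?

  5 → side 1 (new)  [load 5/26]
  14 → side 1  [load 19/26]
  4 → side 1  [load 23/26]
  8 → side 2 (new)  [load 8/26]
  7 → side 2  [load 15/26]
  20 → side 3 (new)  [load 20/26]
  17 → side 4 (new)  [load 17/26]
  8 → side 4  [load 25/26]
  8 → side 2  [load 23/26]
  5 → side 3  [load 25/26]
  6 → side 5 (new)  [load 6/26]
  5 → side 5  [load 11/26]
  16 → side 6 (new)  [load 16/26]
6 tape sides opened.

6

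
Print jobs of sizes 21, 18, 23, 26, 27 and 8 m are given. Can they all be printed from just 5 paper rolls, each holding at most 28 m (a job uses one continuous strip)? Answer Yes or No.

A valid assignment using 5 paper rolls:
  roll 1: 27 = 27
  roll 2: 26 = 26
  roll 3: 23 = 23
  roll 4: 21 = 21
  roll 5: 18 + 8 = 26
Every load is within 28 m, so 5 paper rolls suffice.

Yes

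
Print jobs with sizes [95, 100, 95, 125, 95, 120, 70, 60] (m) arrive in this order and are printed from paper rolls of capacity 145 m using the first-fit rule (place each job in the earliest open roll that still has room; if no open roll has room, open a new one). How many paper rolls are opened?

7

  95 → roll 1 (new)  [load 95/145]
  100 → roll 2 (new)  [load 100/145]
  95 → roll 3 (new)  [load 95/145]
  125 → roll 4 (new)  [load 125/145]
  95 → roll 5 (new)  [load 95/145]
  120 → roll 6 (new)  [load 120/145]
  70 → roll 7 (new)  [load 70/145]
  60 → roll 7  [load 130/145]
7 paper rolls opened.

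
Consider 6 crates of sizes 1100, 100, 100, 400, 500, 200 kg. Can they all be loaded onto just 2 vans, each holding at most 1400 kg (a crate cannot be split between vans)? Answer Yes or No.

A valid assignment using 2 vans:
  van 1: 1100 + 200 + 100 = 1400
  van 2: 500 + 400 + 100 = 1000
Every load is within 1400 kg, so 2 vans suffice.

Yes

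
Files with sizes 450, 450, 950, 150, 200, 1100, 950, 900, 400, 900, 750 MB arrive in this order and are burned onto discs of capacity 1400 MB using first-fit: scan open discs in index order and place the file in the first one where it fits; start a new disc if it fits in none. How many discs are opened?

  450 → disc 1 (new)  [load 450/1400]
  450 → disc 1  [load 900/1400]
  950 → disc 2 (new)  [load 950/1400]
  150 → disc 1  [load 1050/1400]
  200 → disc 1  [load 1250/1400]
  1100 → disc 3 (new)  [load 1100/1400]
  950 → disc 4 (new)  [load 950/1400]
  900 → disc 5 (new)  [load 900/1400]
  400 → disc 2  [load 1350/1400]
  900 → disc 6 (new)  [load 900/1400]
  750 → disc 7 (new)  [load 750/1400]
7 discs opened.

7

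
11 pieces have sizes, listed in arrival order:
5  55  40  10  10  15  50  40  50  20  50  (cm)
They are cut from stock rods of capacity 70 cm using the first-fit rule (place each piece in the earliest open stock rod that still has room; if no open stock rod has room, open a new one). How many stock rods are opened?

  5 → stock rod 1 (new)  [load 5/70]
  55 → stock rod 1  [load 60/70]
  40 → stock rod 2 (new)  [load 40/70]
  10 → stock rod 1  [load 70/70]
  10 → stock rod 2  [load 50/70]
  15 → stock rod 2  [load 65/70]
  50 → stock rod 3 (new)  [load 50/70]
  40 → stock rod 4 (new)  [load 40/70]
  50 → stock rod 5 (new)  [load 50/70]
  20 → stock rod 3  [load 70/70]
  50 → stock rod 6 (new)  [load 50/70]
6 stock rods opened.

6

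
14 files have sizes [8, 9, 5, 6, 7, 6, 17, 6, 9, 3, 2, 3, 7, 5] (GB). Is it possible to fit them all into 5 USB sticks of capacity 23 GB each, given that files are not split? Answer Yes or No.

A valid assignment using 5 USB sticks:
  USB stick 1: 17 + 6 = 23
  USB stick 2: 9 + 9 + 5 = 23
  USB stick 3: 8 + 7 + 7 = 22
  USB stick 4: 6 + 6 + 5 + 3 + 3 = 23
  USB stick 5: 2 = 2
Every load is within 23 GB, so 5 USB sticks suffice.

Yes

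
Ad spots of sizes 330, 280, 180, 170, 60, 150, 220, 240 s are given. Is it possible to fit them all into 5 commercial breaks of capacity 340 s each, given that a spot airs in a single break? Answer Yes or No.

Total = 1630 s; ⌈1630/340⌉ = 5.
The bound of 5 does not rule out 5, but exhaustive search shows no assignment into 5 commercial breaks of capacity 340 s exists — the minimum is 6.

No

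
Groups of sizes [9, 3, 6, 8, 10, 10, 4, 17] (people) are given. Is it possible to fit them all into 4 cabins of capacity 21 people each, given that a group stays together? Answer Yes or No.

A valid assignment using 4 cabins:
  cabin 1: 17 + 4 = 21
  cabin 2: 10 + 10 = 20
  cabin 3: 9 + 8 + 3 = 20
  cabin 4: 6 = 6
Every load is within 21 people, so 4 cabins suffice.

Yes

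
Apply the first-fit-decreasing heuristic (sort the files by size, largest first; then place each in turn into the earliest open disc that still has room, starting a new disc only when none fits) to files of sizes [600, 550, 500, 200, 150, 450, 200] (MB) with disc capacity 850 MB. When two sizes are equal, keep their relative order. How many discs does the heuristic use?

Sorted descending: 600, 550, 500, 450, 200, 200, 150.
  600 → disc 1 (new)  [load 600/850]
  550 → disc 2 (new)  [load 550/850]
  500 → disc 3 (new)  [load 500/850]
  450 → disc 4 (new)  [load 450/850]
  200 → disc 1  [load 800/850]
  200 → disc 2  [load 750/850]
  150 → disc 3  [load 650/850]
4 discs opened.

4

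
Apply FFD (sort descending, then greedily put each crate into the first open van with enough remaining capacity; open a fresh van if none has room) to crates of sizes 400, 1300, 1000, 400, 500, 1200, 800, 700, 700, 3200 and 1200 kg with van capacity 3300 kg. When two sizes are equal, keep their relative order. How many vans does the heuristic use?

4

Sorted descending: 3200, 1300, 1200, 1200, 1000, 800, 700, 700, 500, 400, 400.
  3200 → van 1 (new)  [load 3200/3300]
  1300 → van 2 (new)  [load 1300/3300]
  1200 → van 2  [load 2500/3300]
  1200 → van 3 (new)  [load 1200/3300]
  1000 → van 3  [load 2200/3300]
  800 → van 2  [load 3300/3300]
  700 → van 3  [load 2900/3300]
  700 → van 4 (new)  [load 700/3300]
  500 → van 4  [load 1200/3300]
  400 → van 3  [load 3300/3300]
  400 → van 4  [load 1600/3300]
4 vans opened.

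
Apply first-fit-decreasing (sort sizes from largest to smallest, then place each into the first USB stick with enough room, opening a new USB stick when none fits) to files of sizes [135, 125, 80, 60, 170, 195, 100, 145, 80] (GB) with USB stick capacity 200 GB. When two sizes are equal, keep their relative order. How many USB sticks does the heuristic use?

7

Sorted descending: 195, 170, 145, 135, 125, 100, 80, 80, 60.
  195 → USB stick 1 (new)  [load 195/200]
  170 → USB stick 2 (new)  [load 170/200]
  145 → USB stick 3 (new)  [load 145/200]
  135 → USB stick 4 (new)  [load 135/200]
  125 → USB stick 5 (new)  [load 125/200]
  100 → USB stick 6 (new)  [load 100/200]
  80 → USB stick 6  [load 180/200]
  80 → USB stick 7 (new)  [load 80/200]
  60 → USB stick 4  [load 195/200]
7 USB sticks opened.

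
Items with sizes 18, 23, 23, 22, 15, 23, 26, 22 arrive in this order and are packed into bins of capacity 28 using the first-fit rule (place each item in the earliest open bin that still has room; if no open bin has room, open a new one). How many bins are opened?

  18 → bin 1 (new)  [load 18/28]
  23 → bin 2 (new)  [load 23/28]
  23 → bin 3 (new)  [load 23/28]
  22 → bin 4 (new)  [load 22/28]
  15 → bin 5 (new)  [load 15/28]
  23 → bin 6 (new)  [load 23/28]
  26 → bin 7 (new)  [load 26/28]
  22 → bin 8 (new)  [load 22/28]
8 bins opened.

8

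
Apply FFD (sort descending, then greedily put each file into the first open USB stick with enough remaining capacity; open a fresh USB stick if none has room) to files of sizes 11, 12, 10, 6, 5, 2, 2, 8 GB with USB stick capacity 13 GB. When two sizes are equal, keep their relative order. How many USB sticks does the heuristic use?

Sorted descending: 12, 11, 10, 8, 6, 5, 2, 2.
  12 → USB stick 1 (new)  [load 12/13]
  11 → USB stick 2 (new)  [load 11/13]
  10 → USB stick 3 (new)  [load 10/13]
  8 → USB stick 4 (new)  [load 8/13]
  6 → USB stick 5 (new)  [load 6/13]
  5 → USB stick 4  [load 13/13]
  2 → USB stick 2  [load 13/13]
  2 → USB stick 3  [load 12/13]
5 USB sticks opened.

5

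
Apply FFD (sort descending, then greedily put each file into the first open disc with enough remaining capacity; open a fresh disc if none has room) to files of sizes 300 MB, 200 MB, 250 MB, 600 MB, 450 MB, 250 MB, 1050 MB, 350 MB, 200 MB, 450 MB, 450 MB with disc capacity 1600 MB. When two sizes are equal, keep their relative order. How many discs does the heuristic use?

Sorted descending: 1050, 600, 450, 450, 450, 350, 300, 250, 250, 200, 200.
  1050 → disc 1 (new)  [load 1050/1600]
  600 → disc 2 (new)  [load 600/1600]
  450 → disc 1  [load 1500/1600]
  450 → disc 2  [load 1050/1600]
  450 → disc 2  [load 1500/1600]
  350 → disc 3 (new)  [load 350/1600]
  300 → disc 3  [load 650/1600]
  250 → disc 3  [load 900/1600]
  250 → disc 3  [load 1150/1600]
  200 → disc 3  [load 1350/1600]
  200 → disc 3  [load 1550/1600]
3 discs opened.

3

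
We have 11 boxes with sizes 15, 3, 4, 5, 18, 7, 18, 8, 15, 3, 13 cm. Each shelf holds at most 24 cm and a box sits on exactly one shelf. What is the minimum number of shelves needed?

5

Total = 18 + 18 + 15 + 15 + 13 + 8 + 7 + 5 + 4 + 3 + 3 = 109 cm.
Lower bound: ⌈109/24⌉ = 5 shelves.
A packing using 5 shelves:
  shelf 1: 18 + 5 = 23
  shelf 2: 18 + 4 = 22
  shelf 3: 15 + 8 = 23
  shelf 4: 15 + 7 = 22
  shelf 5: 13 + 3 + 3 = 19
This matches the lower bound, so 5 is optimal.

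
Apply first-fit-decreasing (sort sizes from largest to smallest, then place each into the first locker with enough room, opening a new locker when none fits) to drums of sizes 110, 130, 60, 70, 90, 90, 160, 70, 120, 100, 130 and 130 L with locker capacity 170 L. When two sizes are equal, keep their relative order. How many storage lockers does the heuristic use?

Sorted descending: 160, 130, 130, 130, 120, 110, 100, 90, 90, 70, 70, 60.
  160 → locker 1 (new)  [load 160/170]
  130 → locker 2 (new)  [load 130/170]
  130 → locker 3 (new)  [load 130/170]
  130 → locker 4 (new)  [load 130/170]
  120 → locker 5 (new)  [load 120/170]
  110 → locker 6 (new)  [load 110/170]
  100 → locker 7 (new)  [load 100/170]
  90 → locker 8 (new)  [load 90/170]
  90 → locker 9 (new)  [load 90/170]
  70 → locker 7  [load 170/170]
  70 → locker 8  [load 160/170]
  60 → locker 6  [load 170/170]
9 storage lockers opened.

9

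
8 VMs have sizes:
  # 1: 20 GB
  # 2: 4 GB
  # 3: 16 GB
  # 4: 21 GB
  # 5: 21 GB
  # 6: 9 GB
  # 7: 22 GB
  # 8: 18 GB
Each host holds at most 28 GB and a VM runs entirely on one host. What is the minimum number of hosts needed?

Total = 22 + 21 + 21 + 20 + 18 + 16 + 9 + 4 = 131 GB.
Lower bound: ⌈131/28⌉ = 5 hosts.
Also, 6 VMs each exceed 14 GB, and no two of those can share a host, so at least 6 hosts are needed.
A packing using 6 hosts:
  host 1: 22 + 4 = 26
  host 2: 21 = 21
  host 3: 21 = 21
  host 4: 20 = 20
  host 5: 18 + 9 = 27
  host 6: 16 = 16
This matches the lower bound, so 6 is optimal.

6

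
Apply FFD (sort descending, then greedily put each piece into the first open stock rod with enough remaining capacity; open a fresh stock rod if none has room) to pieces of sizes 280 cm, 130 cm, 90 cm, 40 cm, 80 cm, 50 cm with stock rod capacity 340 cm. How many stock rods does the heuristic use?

2

Sorted descending: 280, 130, 90, 80, 50, 40.
  280 → stock rod 1 (new)  [load 280/340]
  130 → stock rod 2 (new)  [load 130/340]
  90 → stock rod 2  [load 220/340]
  80 → stock rod 2  [load 300/340]
  50 → stock rod 1  [load 330/340]
  40 → stock rod 2  [load 340/340]
2 stock rods opened.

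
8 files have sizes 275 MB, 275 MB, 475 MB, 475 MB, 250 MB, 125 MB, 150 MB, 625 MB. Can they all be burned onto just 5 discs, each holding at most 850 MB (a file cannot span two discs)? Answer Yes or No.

Yes

A valid assignment using 4 discs:
  disc 1: 625 + 150 = 775
  disc 2: 475 + 275 = 750
  disc 3: 475 + 275 = 750
  disc 4: 250 + 125 = 375
That uses only 4 ≤ 5, so 5 discs are enough.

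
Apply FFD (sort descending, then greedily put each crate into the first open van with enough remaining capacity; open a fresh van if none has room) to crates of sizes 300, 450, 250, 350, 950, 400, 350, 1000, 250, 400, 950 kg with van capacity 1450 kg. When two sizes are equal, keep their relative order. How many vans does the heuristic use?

Sorted descending: 1000, 950, 950, 450, 400, 400, 350, 350, 300, 250, 250.
  1000 → van 1 (new)  [load 1000/1450]
  950 → van 2 (new)  [load 950/1450]
  950 → van 3 (new)  [load 950/1450]
  450 → van 1  [load 1450/1450]
  400 → van 2  [load 1350/1450]
  400 → van 3  [load 1350/1450]
  350 → van 4 (new)  [load 350/1450]
  350 → van 4  [load 700/1450]
  300 → van 4  [load 1000/1450]
  250 → van 4  [load 1250/1450]
  250 → van 5 (new)  [load 250/1450]
5 vans opened.

5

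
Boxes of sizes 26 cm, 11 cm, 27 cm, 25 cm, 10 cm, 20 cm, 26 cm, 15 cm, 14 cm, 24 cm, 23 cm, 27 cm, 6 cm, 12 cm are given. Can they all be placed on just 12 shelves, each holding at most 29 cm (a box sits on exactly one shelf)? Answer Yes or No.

A valid assignment using 11 shelves:
  shelf 1: 27 = 27
  shelf 2: 27 = 27
  shelf 3: 26 = 26
  shelf 4: 26 = 26
  shelf 5: 25 = 25
  shelf 6: 24 = 24
  shelf 7: 23 + 6 = 29
  shelf 8: 20 = 20
  shelf 9: 15 + 14 = 29
  shelf 10: 12 + 11 = 23
  shelf 11: 10 = 10
That uses only 11 ≤ 12, so 12 shelves are enough.

Yes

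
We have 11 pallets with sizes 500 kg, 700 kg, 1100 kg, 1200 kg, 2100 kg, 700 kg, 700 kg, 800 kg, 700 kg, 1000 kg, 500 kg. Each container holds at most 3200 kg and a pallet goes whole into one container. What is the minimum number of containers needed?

4

Total = 2100 + 1200 + 1100 + 1000 + 800 + 700 + 700 + 700 + 700 + 500 + 500 = 10000 kg.
Lower bound: ⌈10000/3200⌉ = 4 containers.
A packing using 4 containers:
  container 1: 2100 + 1100 = 3200
  container 2: 1200 + 1000 + 800 = 3000
  container 3: 700 + 700 + 700 + 700 = 2800
  container 4: 500 + 500 = 1000
This matches the lower bound, so 4 is optimal.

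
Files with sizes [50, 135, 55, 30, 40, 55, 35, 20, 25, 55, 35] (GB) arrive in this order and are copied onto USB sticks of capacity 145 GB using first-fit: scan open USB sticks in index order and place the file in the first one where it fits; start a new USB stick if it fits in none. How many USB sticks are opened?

4

  50 → USB stick 1 (new)  [load 50/145]
  135 → USB stick 2 (new)  [load 135/145]
  55 → USB stick 1  [load 105/145]
  30 → USB stick 1  [load 135/145]
  40 → USB stick 3 (new)  [load 40/145]
  55 → USB stick 3  [load 95/145]
  35 → USB stick 3  [load 130/145]
  20 → USB stick 4 (new)  [load 20/145]
  25 → USB stick 4  [load 45/145]
  55 → USB stick 4  [load 100/145]
  35 → USB stick 4  [load 135/145]
4 USB sticks opened.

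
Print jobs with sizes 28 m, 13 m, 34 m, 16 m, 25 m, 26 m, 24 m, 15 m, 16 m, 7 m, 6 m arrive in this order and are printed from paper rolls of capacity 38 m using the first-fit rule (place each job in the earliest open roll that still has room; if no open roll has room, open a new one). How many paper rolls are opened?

7

  28 → roll 1 (new)  [load 28/38]
  13 → roll 2 (new)  [load 13/38]
  34 → roll 3 (new)  [load 34/38]
  16 → roll 2  [load 29/38]
  25 → roll 4 (new)  [load 25/38]
  26 → roll 5 (new)  [load 26/38]
  24 → roll 6 (new)  [load 24/38]
  15 → roll 7 (new)  [load 15/38]
  16 → roll 7  [load 31/38]
  7 → roll 1  [load 35/38]
  6 → roll 2  [load 35/38]
7 paper rolls opened.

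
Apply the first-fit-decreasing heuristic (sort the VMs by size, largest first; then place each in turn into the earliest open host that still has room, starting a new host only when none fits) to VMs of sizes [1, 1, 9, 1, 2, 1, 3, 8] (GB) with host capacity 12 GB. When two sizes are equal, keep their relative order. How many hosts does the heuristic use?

Sorted descending: 9, 8, 3, 2, 1, 1, 1, 1.
  9 → host 1 (new)  [load 9/12]
  8 → host 2 (new)  [load 8/12]
  3 → host 1  [load 12/12]
  2 → host 2  [load 10/12]
  1 → host 2  [load 11/12]
  1 → host 2  [load 12/12]
  1 → host 3 (new)  [load 1/12]
  1 → host 3  [load 2/12]
3 hosts opened.

3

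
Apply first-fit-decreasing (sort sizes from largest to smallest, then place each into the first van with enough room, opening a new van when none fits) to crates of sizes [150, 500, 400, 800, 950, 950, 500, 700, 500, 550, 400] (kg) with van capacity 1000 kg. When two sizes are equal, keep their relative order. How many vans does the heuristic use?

7

Sorted descending: 950, 950, 800, 700, 550, 500, 500, 500, 400, 400, 150.
  950 → van 1 (new)  [load 950/1000]
  950 → van 2 (new)  [load 950/1000]
  800 → van 3 (new)  [load 800/1000]
  700 → van 4 (new)  [load 700/1000]
  550 → van 5 (new)  [load 550/1000]
  500 → van 6 (new)  [load 500/1000]
  500 → van 6  [load 1000/1000]
  500 → van 7 (new)  [load 500/1000]
  400 → van 5  [load 950/1000]
  400 → van 7  [load 900/1000]
  150 → van 3  [load 950/1000]
7 vans opened.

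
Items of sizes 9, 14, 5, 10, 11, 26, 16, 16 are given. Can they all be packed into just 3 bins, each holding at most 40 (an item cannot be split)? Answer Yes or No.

Yes

A valid assignment using 3 bins:
  bin 1: 26 + 14 = 40
  bin 2: 16 + 16 + 5 = 37
  bin 3: 11 + 10 + 9 = 30
Every load is within 40, so 3 bins suffice.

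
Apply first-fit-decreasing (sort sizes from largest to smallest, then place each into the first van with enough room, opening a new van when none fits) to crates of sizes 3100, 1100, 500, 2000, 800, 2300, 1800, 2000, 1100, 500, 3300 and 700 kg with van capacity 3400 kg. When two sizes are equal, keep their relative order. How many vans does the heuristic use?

6

Sorted descending: 3300, 3100, 2300, 2000, 2000, 1800, 1100, 1100, 800, 700, 500, 500.
  3300 → van 1 (new)  [load 3300/3400]
  3100 → van 2 (new)  [load 3100/3400]
  2300 → van 3 (new)  [load 2300/3400]
  2000 → van 4 (new)  [load 2000/3400]
  2000 → van 5 (new)  [load 2000/3400]
  1800 → van 6 (new)  [load 1800/3400]
  1100 → van 3  [load 3400/3400]
  1100 → van 4  [load 3100/3400]
  800 → van 5  [load 2800/3400]
  700 → van 6  [load 2500/3400]
  500 → van 5  [load 3300/3400]
  500 → van 6  [load 3000/3400]
6 vans opened.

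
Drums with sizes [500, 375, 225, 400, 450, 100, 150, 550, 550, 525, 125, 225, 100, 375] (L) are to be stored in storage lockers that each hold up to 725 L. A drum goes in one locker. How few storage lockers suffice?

8

Total = 550 + 550 + 525 + 500 + 450 + 400 + 375 + 375 + 225 + 225 + 150 + 125 + 100 + 100 = 4650 L.
Lower bound: ⌈4650/725⌉ = 7 storage lockers.
Also, 8 drums each exceed 725/2 L, and no two of those can share a locker, so at least 8 storage lockers are needed.
A packing using 8 storage lockers:
  locker 1: 550 + 150 = 700
  locker 2: 550 + 125 = 675
  locker 3: 525 + 100 + 100 = 725
  locker 4: 500 + 225 = 725
  locker 5: 450 + 225 = 675
  locker 6: 400 = 400
  locker 7: 375 = 375
  locker 8: 375 = 375
This matches the lower bound, so 8 is optimal.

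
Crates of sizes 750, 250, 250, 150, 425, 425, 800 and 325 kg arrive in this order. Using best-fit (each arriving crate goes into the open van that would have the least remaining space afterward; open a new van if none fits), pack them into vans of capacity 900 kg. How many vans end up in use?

4

  750 → van 1 (new)  [load 750/900]
  250 → van 2 (new)  [load 250/900]
  250 → van 2  [load 500/900]
  150 → van 1  [load 900/900]
  425 → van 3 (new)  [load 425/900]
  425 → van 3  [load 850/900]
  800 → van 4 (new)  [load 800/900]
  325 → van 2  [load 825/900]
4 vans opened.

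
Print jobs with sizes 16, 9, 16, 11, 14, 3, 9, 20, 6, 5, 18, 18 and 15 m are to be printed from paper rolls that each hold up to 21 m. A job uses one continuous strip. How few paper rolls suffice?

9

Total = 20 + 18 + 18 + 16 + 16 + 15 + 14 + 11 + 9 + 9 + 6 + 5 + 3 = 160 m.
Lower bound: ⌈160/21⌉ = 8 paper rolls.
A packing using 9 paper rolls:
  roll 1: 20 = 20
  roll 2: 18 + 3 = 21
  roll 3: 18 = 18
  roll 4: 16 + 5 = 21
  roll 5: 16 = 16
  roll 6: 15 + 6 = 21
  roll 7: 14 = 14
  roll 8: 11 + 9 = 20
  roll 9: 9 = 9
No arrangement into 8 paper rolls stays within capacity, so 9 is optimal.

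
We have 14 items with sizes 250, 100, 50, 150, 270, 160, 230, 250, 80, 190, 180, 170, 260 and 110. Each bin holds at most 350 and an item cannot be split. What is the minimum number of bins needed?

Total = 270 + 260 + 250 + 250 + 230 + 190 + 180 + 170 + 160 + 150 + 110 + 100 + 80 + 50 = 2450.
Lower bound: ⌈2450/350⌉ = 7 bins.
A packing using 8 bins:
  bin 1: 270 + 80 = 350
  bin 2: 260 + 50 = 310
  bin 3: 250 + 100 = 350
  bin 4: 250 = 250
  bin 5: 230 + 110 = 340
  bin 6: 190 + 160 = 350
  bin 7: 180 + 170 = 350
  bin 8: 150 = 150
No arrangement into 7 bins stays within capacity, so 8 is optimal.

8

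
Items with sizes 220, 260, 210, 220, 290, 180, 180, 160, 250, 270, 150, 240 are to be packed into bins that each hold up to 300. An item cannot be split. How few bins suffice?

12

Total = 290 + 270 + 260 + 250 + 240 + 220 + 220 + 210 + 180 + 180 + 160 + 150 = 2630.
Lower bound: ⌈2630/300⌉ = 9 bins.
Also, 11 items each exceed 150, and no two of those can share a bin, so at least 11 bins are needed.
A packing using 12 bins:
  bin 1: 290 = 290
  bin 2: 270 = 270
  bin 3: 260 = 260
  bin 4: 250 = 250
  bin 5: 240 = 240
  bin 6: 220 = 220
  bin 7: 220 = 220
  bin 8: 210 = 210
  bin 9: 180 = 180
  bin 10: 180 = 180
  bin 11: 160 = 160
  bin 12: 150 = 150
No arrangement into 11 bins stays within capacity, so 12 is optimal.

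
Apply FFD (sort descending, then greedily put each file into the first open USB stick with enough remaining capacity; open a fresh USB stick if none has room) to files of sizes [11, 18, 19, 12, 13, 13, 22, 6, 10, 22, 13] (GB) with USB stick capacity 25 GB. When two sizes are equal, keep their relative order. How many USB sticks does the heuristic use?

7

Sorted descending: 22, 22, 19, 18, 13, 13, 13, 12, 11, 10, 6.
  22 → USB stick 1 (new)  [load 22/25]
  22 → USB stick 2 (new)  [load 22/25]
  19 → USB stick 3 (new)  [load 19/25]
  18 → USB stick 4 (new)  [load 18/25]
  13 → USB stick 5 (new)  [load 13/25]
  13 → USB stick 6 (new)  [load 13/25]
  13 → USB stick 7 (new)  [load 13/25]
  12 → USB stick 5  [load 25/25]
  11 → USB stick 6  [load 24/25]
  10 → USB stick 7  [load 23/25]
  6 → USB stick 3  [load 25/25]
7 USB sticks opened.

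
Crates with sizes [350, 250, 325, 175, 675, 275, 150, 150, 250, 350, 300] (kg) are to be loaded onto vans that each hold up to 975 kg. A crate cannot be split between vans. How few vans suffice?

Total = 675 + 350 + 350 + 325 + 300 + 275 + 250 + 250 + 175 + 150 + 150 = 3250 kg.
Lower bound: ⌈3250/975⌉ = 4 vans.
A packing using 4 vans:
  van 1: 675 + 300 = 975
  van 2: 350 + 350 + 275 = 975
  van 3: 325 + 250 + 250 + 150 = 975
  van 4: 175 + 150 = 325
This matches the lower bound, so 4 is optimal.

4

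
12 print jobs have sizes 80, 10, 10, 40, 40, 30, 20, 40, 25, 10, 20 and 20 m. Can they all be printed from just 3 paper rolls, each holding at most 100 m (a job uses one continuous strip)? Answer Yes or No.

Total = 345 m; ⌈345/100⌉ = 4.
At least 4 paper rolls are required, but only 3 are allowed.

No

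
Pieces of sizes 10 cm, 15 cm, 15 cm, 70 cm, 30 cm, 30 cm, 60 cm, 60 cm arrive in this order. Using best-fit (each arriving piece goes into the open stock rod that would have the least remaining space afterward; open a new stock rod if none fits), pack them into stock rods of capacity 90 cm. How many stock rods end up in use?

  10 → stock rod 1 (new)  [load 10/90]
  15 → stock rod 1  [load 25/90]
  15 → stock rod 1  [load 40/90]
  70 → stock rod 2 (new)  [load 70/90]
  30 → stock rod 1  [load 70/90]
  30 → stock rod 3 (new)  [load 30/90]
  60 → stock rod 3  [load 90/90]
  60 → stock rod 4 (new)  [load 60/90]
4 stock rods opened.

4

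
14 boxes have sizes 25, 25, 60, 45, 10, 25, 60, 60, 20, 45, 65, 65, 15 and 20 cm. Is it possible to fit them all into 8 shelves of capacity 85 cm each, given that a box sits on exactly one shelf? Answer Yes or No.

Yes

A valid assignment using 7 shelves:
  shelf 1: 65 + 20 = 85
  shelf 2: 65 + 20 = 85
  shelf 3: 60 + 25 = 85
  shelf 4: 60 + 25 = 85
  shelf 5: 60 + 25 = 85
  shelf 6: 45 + 15 + 10 = 70
  shelf 7: 45 = 45
That uses only 7 ≤ 8, so 8 shelves are enough.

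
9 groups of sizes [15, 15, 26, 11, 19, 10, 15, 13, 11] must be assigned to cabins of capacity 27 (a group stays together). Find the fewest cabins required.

6

Total = 26 + 19 + 15 + 15 + 15 + 13 + 11 + 11 + 10 = 135.
Lower bound: ⌈135/27⌉ = 5 cabins.
A packing using 6 cabins:
  cabin 1: 26 = 26
  cabin 2: 19 = 19
  cabin 3: 15 + 11 = 26
  cabin 4: 15 + 11 = 26
  cabin 5: 15 + 10 = 25
  cabin 6: 13 = 13
No arrangement into 5 cabins stays within capacity, so 6 is optimal.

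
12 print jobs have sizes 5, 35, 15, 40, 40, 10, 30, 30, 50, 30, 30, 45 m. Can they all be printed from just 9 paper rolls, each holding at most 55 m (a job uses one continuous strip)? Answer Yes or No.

A valid assignment using 9 paper rolls:
  roll 1: 50 + 5 = 55
  roll 2: 45 + 10 = 55
  roll 3: 40 + 15 = 55
  roll 4: 40 = 40
  roll 5: 35 = 35
  roll 6: 30 = 30
  roll 7: 30 = 30
  roll 8: 30 = 30
  roll 9: 30 = 30
Every load is within 55 m, so 9 paper rolls suffice.

Yes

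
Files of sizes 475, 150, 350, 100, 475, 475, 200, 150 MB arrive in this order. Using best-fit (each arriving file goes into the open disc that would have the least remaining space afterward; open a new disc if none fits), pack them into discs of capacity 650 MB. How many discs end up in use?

4

  475 → disc 1 (new)  [load 475/650]
  150 → disc 1  [load 625/650]
  350 → disc 2 (new)  [load 350/650]
  100 → disc 2  [load 450/650]
  475 → disc 3 (new)  [load 475/650]
  475 → disc 4 (new)  [load 475/650]
  200 → disc 2  [load 650/650]
  150 → disc 3  [load 625/650]
4 discs opened.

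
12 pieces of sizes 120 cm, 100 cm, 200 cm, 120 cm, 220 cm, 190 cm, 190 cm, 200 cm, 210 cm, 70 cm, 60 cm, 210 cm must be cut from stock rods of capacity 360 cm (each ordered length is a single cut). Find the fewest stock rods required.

Total = 220 + 210 + 210 + 200 + 200 + 190 + 190 + 120 + 120 + 100 + 70 + 60 = 1890 cm.
Lower bound: ⌈1890/360⌉ = 6 stock rods.
Also, 7 pieces each exceed 180 cm, and no two of those can share a stock rod, so at least 7 stock rods are needed.
A packing using 7 stock rods:
  stock rod 1: 220 + 120 = 340
  stock rod 2: 210 + 120 = 330
  stock rod 3: 210 + 100 = 310
  stock rod 4: 200 + 70 + 60 = 330
  stock rod 5: 200 = 200
  stock rod 6: 190 = 190
  stock rod 7: 190 = 190
This matches the lower bound, so 7 is optimal.

7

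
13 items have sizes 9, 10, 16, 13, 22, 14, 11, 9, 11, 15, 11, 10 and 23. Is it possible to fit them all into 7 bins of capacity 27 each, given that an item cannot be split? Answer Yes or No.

Total = 174; ⌈174/27⌉ = 7.
The bound of 7 does not rule out 7, but exhaustive search shows no assignment into 7 bins of capacity 27 exists — the minimum is 8.

No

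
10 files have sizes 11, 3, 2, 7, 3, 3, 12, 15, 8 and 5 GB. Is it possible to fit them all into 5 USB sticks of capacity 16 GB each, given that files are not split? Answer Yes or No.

Yes

A valid assignment using 5 USB sticks:
  USB stick 1: 15 = 15
  USB stick 2: 12 + 3 = 15
  USB stick 3: 11 + 5 = 16
  USB stick 4: 8 + 7 = 15
  USB stick 5: 3 + 3 + 2 = 8
Every load is within 16 GB, so 5 USB sticks suffice.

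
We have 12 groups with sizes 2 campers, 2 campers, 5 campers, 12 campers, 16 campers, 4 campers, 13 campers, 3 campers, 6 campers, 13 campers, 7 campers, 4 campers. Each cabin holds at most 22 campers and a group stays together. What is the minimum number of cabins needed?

4

Total = 16 + 13 + 13 + 12 + 7 + 6 + 5 + 4 + 4 + 3 + 2 + 2 = 87 campers.
Lower bound: ⌈87/22⌉ = 4 cabins.
A packing using 4 cabins:
  cabin 1: 16 + 6 = 22
  cabin 2: 13 + 7 + 2 = 22
  cabin 3: 13 + 5 + 4 = 22
  cabin 4: 12 + 4 + 3 + 2 = 21
This matches the lower bound, so 4 is optimal.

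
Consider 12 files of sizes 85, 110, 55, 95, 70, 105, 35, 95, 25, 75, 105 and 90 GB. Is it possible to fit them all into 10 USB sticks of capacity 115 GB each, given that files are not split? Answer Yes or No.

Yes

A valid assignment using 10 USB sticks:
  USB stick 1: 110 = 110
  USB stick 2: 105 = 105
  USB stick 3: 105 = 105
  USB stick 4: 95 = 95
  USB stick 5: 95 = 95
  USB stick 6: 90 + 25 = 115
  USB stick 7: 85 = 85
  USB stick 8: 75 + 35 = 110
  USB stick 9: 70 = 70
  USB stick 10: 55 = 55
Every load is within 115 GB, so 10 USB sticks suffice.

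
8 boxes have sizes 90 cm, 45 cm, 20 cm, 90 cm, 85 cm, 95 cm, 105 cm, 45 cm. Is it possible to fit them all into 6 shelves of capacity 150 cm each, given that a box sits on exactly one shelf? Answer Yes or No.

Yes

A valid assignment using 5 shelves:
  shelf 1: 105 + 45 = 150
  shelf 2: 95 + 45 = 140
  shelf 3: 90 + 20 = 110
  shelf 4: 90 = 90
  shelf 5: 85 = 85
That uses only 5 ≤ 6, so 6 shelves are enough.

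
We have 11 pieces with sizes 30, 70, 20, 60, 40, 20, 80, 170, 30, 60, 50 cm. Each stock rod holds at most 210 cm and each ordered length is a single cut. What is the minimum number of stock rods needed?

3

Total = 170 + 80 + 70 + 60 + 60 + 50 + 40 + 30 + 30 + 20 + 20 = 630 cm.
Lower bound: ⌈630/210⌉ = 3 stock rods.
A packing using 3 stock rods:
  stock rod 1: 170 + 40 = 210
  stock rod 2: 80 + 70 + 60 = 210
  stock rod 3: 60 + 50 + 30 + 30 + 20 + 20 = 210
This matches the lower bound, so 3 is optimal.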